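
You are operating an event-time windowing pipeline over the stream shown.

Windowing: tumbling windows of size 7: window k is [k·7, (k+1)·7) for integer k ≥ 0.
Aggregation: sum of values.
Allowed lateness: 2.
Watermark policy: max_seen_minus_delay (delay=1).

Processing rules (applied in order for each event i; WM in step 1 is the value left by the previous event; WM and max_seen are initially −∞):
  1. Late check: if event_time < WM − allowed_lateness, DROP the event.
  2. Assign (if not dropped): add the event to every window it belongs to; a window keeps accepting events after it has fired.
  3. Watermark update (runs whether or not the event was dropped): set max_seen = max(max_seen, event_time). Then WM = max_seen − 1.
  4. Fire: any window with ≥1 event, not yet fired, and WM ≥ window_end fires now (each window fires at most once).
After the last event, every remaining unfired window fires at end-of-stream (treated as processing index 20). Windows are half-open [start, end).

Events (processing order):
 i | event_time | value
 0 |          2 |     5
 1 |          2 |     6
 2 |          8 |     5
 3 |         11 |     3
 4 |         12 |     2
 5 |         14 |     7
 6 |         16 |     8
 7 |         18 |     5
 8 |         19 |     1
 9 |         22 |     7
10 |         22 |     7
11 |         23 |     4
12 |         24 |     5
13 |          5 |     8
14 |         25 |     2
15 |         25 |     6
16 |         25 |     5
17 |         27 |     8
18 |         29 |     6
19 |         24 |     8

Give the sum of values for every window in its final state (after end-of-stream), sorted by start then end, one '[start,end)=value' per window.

[0,7)=11 [7,14)=10 [14,21)=21 [21,28)=44 [28,35)=6

i=0 t=2 v=5: → [0,7); WM=1
i=1 t=2 v=6: → [0,7); WM=1
i=2 t=8 v=5: → [7,14); WM=7; [0,7) fires=11
i=3 t=11 v=3: → [7,14); WM=10
i=4 t=12 v=2: → [7,14); WM=11
i=5 t=14 v=7: → [14,21); WM=13
i=6 t=16 v=8: → [14,21); WM=15; [7,14) fires=10
i=7 t=18 v=5: → [14,21); WM=17
i=8 t=19 v=1: → [14,21); WM=18
i=9 t=22 v=7: → [21,28); WM=21; [14,21) fires=21
i=10 t=22 v=7: → [21,28); WM=21
i=11 t=23 v=4: → [21,28); WM=22
i=12 t=24 v=5: → [21,28); WM=23
i=13 t=5 v=8: DROP (t<23-2); WM=23
i=14 t=25 v=2: → [21,28); WM=24
i=15 t=25 v=6: → [21,28); WM=24
i=16 t=25 v=5: → [21,28); WM=24
i=17 t=27 v=8: → [21,28); WM=26
i=18 t=29 v=6: → [28,35); WM=28; [21,28) fires=44
i=19 t=24 v=8: DROP (t<28-2); WM=28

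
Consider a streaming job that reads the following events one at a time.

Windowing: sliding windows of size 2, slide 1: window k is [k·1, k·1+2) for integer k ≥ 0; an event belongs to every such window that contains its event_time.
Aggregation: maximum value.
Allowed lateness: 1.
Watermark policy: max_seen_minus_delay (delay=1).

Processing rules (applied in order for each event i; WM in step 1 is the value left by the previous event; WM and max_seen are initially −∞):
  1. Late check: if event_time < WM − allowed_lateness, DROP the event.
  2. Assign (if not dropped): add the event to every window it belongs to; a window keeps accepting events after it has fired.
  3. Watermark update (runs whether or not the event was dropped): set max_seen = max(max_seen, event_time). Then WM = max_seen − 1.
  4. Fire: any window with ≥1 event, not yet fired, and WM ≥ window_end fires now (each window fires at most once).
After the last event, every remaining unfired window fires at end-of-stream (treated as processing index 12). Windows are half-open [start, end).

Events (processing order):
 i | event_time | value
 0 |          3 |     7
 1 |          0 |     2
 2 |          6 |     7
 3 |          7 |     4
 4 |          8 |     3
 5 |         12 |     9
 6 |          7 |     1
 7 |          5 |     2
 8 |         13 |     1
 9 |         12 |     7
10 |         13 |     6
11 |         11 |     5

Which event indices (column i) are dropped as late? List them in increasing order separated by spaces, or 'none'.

1 6 7

i=0 t=3 v=7: → [3,5),[2,4); WM=2
i=1 t=0 v=2: DROP (t<2-1); WM=2
i=2 t=6 v=7: → [6,8),[5,7); WM=5; [2,4) fires=7 [3,5) fires=7
i=3 t=7 v=4: → [7,9),[6,8); WM=6
i=4 t=8 v=3: → [8,10),[7,9); WM=7; [5,7) fires=7
i=5 t=12 v=9: → [12,14),[11,13); WM=11; [6,8) fires=7 [7,9) fires=4 [8,10) fires=3
i=6 t=7 v=1: DROP (t<11-1); WM=11
i=7 t=5 v=2: DROP (t<11-1); WM=11
i=8 t=13 v=1: → [13,15),[12,14); WM=12
i=9 t=12 v=7: → [12,14),[11,13); WM=12
i=10 t=13 v=6: → [13,15),[12,14); WM=12
i=11 t=11 v=5: → [11,13),[10,12); WM=12; [10,12) fires=5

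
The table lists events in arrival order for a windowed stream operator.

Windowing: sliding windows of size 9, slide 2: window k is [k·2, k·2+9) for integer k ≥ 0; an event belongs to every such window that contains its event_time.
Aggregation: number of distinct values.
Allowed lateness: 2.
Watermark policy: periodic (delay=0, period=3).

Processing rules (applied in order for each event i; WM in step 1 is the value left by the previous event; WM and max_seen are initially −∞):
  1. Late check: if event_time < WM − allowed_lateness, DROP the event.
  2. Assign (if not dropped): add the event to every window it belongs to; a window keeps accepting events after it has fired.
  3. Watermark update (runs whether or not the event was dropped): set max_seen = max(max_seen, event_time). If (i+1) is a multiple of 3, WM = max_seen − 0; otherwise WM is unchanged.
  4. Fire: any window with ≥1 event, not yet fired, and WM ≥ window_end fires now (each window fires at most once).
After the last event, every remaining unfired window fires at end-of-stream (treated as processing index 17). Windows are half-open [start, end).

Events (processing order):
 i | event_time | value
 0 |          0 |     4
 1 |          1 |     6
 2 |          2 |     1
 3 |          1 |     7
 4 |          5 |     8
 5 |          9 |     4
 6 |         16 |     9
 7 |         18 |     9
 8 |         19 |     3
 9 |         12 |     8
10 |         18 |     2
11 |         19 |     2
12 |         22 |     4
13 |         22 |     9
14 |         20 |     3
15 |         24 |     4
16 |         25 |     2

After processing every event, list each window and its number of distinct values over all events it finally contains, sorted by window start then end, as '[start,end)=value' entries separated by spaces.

[0,9)=5 [2,11)=3 [4,13)=2 [6,15)=1 [8,17)=2 [10,19)=2 [12,21)=3 [14,23)=4 [16,25)=4 [18,27)=4 [20,29)=4 [22,31)=3 [24,33)=2

i=0 t=0 v=4: → [0,9); WM=−∞
i=1 t=1 v=6: → [0,9); WM=−∞
i=2 t=2 v=1: → [2,11),[0,9); WM=2
i=3 t=1 v=7: → [0,9); WM=2
i=4 t=5 v=8: → [4,13),[2,11),[0,9); WM=2
i=5 t=9 v=4: → [8,17),[6,15),[4,13),[2,11); WM=9; [0,9) fires=5
i=6 t=16 v=9: → [16,25),[14,23),[12,21),[10,19),[8,17); WM=9
i=7 t=18 v=9: → [18,27),[16,25),[14,23),[12,21),[10,19); WM=9
i=8 t=19 v=3: → [18,27),[16,25),[14,23),[12,21); WM=19; [2,11) fires=3 [4,13) fires=2 [6,15) fires=1 [8,17) fires=2 [10,19) fires=1
i=9 t=12 v=8: DROP (t<19-2); WM=19
i=10 t=18 v=2: → [18,27),[16,25),[14,23),[12,21),[10,19); WM=19
i=11 t=19 v=2: → [18,27),[16,25),[14,23),[12,21); WM=19
i=12 t=22 v=4: → [22,31),[20,29),[18,27),[16,25),[14,23); WM=19
i=13 t=22 v=9: → [22,31),[20,29),[18,27),[16,25),[14,23); WM=19
i=14 t=20 v=3: → [20,29),[18,27),[16,25),[14,23),[12,21); WM=22; [12,21) fires=3
i=15 t=24 v=4: → [24,33),[22,31),[20,29),[18,27),[16,25); WM=22
i=16 t=25 v=2: → [24,33),[22,31),[20,29),[18,27); WM=22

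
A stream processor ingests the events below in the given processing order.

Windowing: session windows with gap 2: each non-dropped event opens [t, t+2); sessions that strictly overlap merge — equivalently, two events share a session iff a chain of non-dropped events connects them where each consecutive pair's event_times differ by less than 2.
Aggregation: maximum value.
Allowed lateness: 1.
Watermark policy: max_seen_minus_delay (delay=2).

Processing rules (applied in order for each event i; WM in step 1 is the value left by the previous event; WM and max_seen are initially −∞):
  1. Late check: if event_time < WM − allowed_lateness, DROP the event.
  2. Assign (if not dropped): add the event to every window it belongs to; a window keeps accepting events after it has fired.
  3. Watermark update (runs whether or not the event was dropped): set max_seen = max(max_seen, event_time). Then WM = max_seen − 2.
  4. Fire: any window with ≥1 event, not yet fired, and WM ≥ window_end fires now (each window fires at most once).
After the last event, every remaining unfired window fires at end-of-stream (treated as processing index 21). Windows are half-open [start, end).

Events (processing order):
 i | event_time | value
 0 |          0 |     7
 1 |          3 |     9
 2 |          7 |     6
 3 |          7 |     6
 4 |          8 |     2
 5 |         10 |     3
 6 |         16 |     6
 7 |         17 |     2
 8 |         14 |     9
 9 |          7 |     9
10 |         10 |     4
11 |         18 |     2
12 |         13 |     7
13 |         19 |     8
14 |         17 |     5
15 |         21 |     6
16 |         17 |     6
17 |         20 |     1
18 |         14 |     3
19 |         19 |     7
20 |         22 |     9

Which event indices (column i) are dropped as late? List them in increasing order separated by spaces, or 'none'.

i=0 t=0 v=7: → [0,2); WM=-2
i=1 t=3 v=9: → [3,5); WM=1
i=2 t=7 v=6: → [7,9); WM=5
i=3 t=7 v=6: → [7,9); WM=5
i=4 t=8 v=2: → [7,10); WM=6
i=5 t=10 v=3: → [10,12); WM=8
i=6 t=16 v=6: → [16,18); WM=14
i=7 t=17 v=2: → [16,19); WM=15
i=8 t=14 v=9: → [14,16); WM=15
i=9 t=7 v=9: DROP (t<15-1); WM=15
i=10 t=10 v=4: DROP (t<15-1); WM=15
i=11 t=18 v=2: → [16,20); WM=16
i=12 t=13 v=7: DROP (t<16-1); WM=16
i=13 t=19 v=8: → [16,21); WM=17
i=14 t=17 v=5: → [16,21); WM=17
i=15 t=21 v=6: → [21,23); WM=19
i=16 t=17 v=6: DROP (t<19-1); WM=19
i=17 t=20 v=1: → [16,23); WM=19
i=18 t=14 v=3: DROP (t<19-1); WM=19
i=19 t=19 v=7: → [16,23); WM=19
i=20 t=22 v=9: → [16,24); WM=20

9 10 12 16 18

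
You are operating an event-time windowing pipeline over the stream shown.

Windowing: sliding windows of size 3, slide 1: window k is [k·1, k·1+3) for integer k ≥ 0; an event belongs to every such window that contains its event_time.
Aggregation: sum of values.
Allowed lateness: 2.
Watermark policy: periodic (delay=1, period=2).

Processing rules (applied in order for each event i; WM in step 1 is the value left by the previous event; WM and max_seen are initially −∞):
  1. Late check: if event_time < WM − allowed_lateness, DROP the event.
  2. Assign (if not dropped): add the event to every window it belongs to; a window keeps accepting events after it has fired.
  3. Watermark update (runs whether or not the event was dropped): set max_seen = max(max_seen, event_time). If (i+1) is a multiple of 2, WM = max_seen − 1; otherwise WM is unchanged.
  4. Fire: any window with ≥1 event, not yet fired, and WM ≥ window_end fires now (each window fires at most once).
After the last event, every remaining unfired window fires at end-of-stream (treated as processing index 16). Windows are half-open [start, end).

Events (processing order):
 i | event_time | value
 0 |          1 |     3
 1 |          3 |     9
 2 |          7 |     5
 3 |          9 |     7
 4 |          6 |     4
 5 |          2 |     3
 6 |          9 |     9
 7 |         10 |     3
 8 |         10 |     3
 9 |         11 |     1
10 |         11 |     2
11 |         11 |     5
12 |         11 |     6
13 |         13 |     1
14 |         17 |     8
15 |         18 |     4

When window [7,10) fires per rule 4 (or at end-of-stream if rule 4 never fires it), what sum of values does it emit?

i=0 t=1 v=3: → [1,4),[0,3); WM=−∞
i=1 t=3 v=9: → [3,6),[2,5),[1,4); WM=2
i=2 t=7 v=5: → [7,10),[6,9),[5,8); WM=2
i=3 t=9 v=7: → [9,12),[8,11),[7,10); WM=8; [0,3) fires=3 [1,4) fires=12 [2,5) fires=9 [3,6) fires=9 [5,8) fires=5
i=4 t=6 v=4: → [6,9),[5,8),[4,7); WM=8; [4,7) fires=4
i=5 t=2 v=3: DROP (t<8-2); WM=8
i=6 t=9 v=9: → [9,12),[8,11),[7,10); WM=8
i=7 t=10 v=3: → [10,13),[9,12),[8,11); WM=9; [6,9) fires=9
i=8 t=10 v=3: → [10,13),[9,12),[8,11); WM=9
i=9 t=11 v=1: → [11,14),[10,13),[9,12); WM=10; [7,10) fires=21
i=10 t=11 v=2: → [11,14),[10,13),[9,12); WM=10
i=11 t=11 v=5: → [11,14),[10,13),[9,12); WM=10
i=12 t=11 v=6: → [11,14),[10,13),[9,12); WM=10
i=13 t=13 v=1: → [13,16),[12,15),[11,14); WM=12; [8,11) fires=22 [9,12) fires=36
i=14 t=17 v=8: → [17,20),[16,19),[15,18); WM=12
i=15 t=18 v=4: → [18,21),[17,20),[16,19); WM=17; [10,13) fires=20 [11,14) fires=15 [12,15) fires=1 [13,16) fires=1

21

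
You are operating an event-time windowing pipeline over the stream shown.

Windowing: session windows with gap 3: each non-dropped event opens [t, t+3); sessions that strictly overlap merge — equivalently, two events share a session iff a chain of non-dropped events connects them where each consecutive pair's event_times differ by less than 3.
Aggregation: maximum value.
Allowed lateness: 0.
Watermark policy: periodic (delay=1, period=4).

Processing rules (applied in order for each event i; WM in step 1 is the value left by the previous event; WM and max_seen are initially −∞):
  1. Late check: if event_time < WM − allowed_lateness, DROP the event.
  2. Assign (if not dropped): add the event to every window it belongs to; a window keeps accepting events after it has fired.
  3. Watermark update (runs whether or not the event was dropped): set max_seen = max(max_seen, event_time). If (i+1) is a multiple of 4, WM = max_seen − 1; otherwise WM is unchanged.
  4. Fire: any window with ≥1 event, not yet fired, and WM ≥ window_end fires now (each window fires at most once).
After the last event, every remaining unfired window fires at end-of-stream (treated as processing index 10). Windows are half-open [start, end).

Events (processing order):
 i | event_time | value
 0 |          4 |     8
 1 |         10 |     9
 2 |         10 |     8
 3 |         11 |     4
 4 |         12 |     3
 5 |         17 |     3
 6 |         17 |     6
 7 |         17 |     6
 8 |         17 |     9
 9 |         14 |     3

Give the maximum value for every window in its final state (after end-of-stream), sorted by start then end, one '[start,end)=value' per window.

[4,7)=8 [10,15)=9 [17,20)=9

i=0 t=4 v=8: → [4,7); WM=−∞
i=1 t=10 v=9: → [10,13); WM=−∞
i=2 t=10 v=8: → [10,13); WM=−∞
i=3 t=11 v=4: → [10,14); WM=10
i=4 t=12 v=3: → [10,15); WM=10
i=5 t=17 v=3: → [17,20); WM=10
i=6 t=17 v=6: → [17,20); WM=10
i=7 t=17 v=6: → [17,20); WM=16
i=8 t=17 v=9: → [17,20); WM=16
i=9 t=14 v=3: DROP (t<16-0); WM=16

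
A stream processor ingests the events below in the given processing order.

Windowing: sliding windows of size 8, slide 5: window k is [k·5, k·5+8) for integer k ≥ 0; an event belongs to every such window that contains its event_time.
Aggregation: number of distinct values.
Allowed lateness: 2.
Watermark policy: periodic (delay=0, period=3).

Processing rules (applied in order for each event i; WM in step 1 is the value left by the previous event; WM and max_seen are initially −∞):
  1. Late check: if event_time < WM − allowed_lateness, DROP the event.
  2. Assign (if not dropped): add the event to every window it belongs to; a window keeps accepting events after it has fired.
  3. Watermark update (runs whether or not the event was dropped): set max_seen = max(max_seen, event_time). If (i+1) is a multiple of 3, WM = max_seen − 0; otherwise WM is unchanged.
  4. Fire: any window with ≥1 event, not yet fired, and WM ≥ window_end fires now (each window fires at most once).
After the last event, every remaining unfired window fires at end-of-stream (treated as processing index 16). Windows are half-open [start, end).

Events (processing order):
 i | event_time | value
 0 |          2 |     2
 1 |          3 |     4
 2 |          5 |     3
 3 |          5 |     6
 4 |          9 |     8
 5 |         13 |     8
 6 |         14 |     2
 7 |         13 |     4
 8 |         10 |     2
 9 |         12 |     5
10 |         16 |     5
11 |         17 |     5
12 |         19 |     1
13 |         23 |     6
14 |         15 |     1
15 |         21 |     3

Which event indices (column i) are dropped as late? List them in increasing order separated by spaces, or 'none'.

8

i=0 t=2 v=2: → [0,8); WM=−∞
i=1 t=3 v=4: → [0,8); WM=−∞
i=2 t=5 v=3: → [5,13),[0,8); WM=5
i=3 t=5 v=6: → [5,13),[0,8); WM=5
i=4 t=9 v=8: → [5,13); WM=5
i=5 t=13 v=8: → [10,18); WM=13; [0,8) fires=4 [5,13) fires=3
i=6 t=14 v=2: → [10,18); WM=13
i=7 t=13 v=4: → [10,18); WM=13
i=8 t=10 v=2: DROP (t<13-2); WM=14
i=9 t=12 v=5: → [10,18),[5,13); WM=14
i=10 t=16 v=5: → [15,23),[10,18); WM=14
i=11 t=17 v=5: → [15,23),[10,18); WM=17
i=12 t=19 v=1: → [15,23); WM=17
i=13 t=23 v=6: → [20,28); WM=17
i=14 t=15 v=1: → [15,23),[10,18); WM=23; [10,18) fires=5 [15,23) fires=2
i=15 t=21 v=3: → [20,28),[15,23); WM=23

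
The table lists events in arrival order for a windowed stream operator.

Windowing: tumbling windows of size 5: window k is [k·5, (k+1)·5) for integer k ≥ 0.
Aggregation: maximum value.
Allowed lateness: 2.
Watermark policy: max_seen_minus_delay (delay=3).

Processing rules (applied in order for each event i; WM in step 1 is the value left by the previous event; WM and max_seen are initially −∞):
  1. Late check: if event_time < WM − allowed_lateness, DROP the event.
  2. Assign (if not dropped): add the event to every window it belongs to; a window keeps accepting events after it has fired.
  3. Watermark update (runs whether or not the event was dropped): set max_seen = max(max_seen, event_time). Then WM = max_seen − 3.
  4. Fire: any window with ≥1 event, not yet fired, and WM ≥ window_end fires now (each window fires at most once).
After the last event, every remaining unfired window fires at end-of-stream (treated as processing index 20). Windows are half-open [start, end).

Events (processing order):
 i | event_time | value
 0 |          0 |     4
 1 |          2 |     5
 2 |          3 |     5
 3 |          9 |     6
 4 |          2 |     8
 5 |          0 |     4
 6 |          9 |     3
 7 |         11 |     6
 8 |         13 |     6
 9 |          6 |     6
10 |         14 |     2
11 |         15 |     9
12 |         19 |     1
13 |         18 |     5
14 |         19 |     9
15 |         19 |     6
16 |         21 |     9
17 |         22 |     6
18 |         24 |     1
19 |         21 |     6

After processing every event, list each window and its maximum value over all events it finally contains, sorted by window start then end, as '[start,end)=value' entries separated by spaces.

i=0 t=0 v=4: → [0,5); WM=-3
i=1 t=2 v=5: → [0,5); WM=-1
i=2 t=3 v=5: → [0,5); WM=0
i=3 t=9 v=6: → [5,10); WM=6; [0,5) fires=5
i=4 t=2 v=8: DROP (t<6-2); WM=6
i=5 t=0 v=4: DROP (t<6-2); WM=6
i=6 t=9 v=3: → [5,10); WM=6
i=7 t=11 v=6: → [10,15); WM=8
i=8 t=13 v=6: → [10,15); WM=10; [5,10) fires=6
i=9 t=6 v=6: DROP (t<10-2); WM=10
i=10 t=14 v=2: → [10,15); WM=11
i=11 t=15 v=9: → [15,20); WM=12
i=12 t=19 v=1: → [15,20); WM=16; [10,15) fires=6
i=13 t=18 v=5: → [15,20); WM=16
i=14 t=19 v=9: → [15,20); WM=16
i=15 t=19 v=6: → [15,20); WM=16
i=16 t=21 v=9: → [20,25); WM=18
i=17 t=22 v=6: → [20,25); WM=19
i=18 t=24 v=1: → [20,25); WM=21; [15,20) fires=9
i=19 t=21 v=6: → [20,25); WM=21

[0,5)=5 [5,10)=6 [10,15)=6 [15,20)=9 [20,25)=9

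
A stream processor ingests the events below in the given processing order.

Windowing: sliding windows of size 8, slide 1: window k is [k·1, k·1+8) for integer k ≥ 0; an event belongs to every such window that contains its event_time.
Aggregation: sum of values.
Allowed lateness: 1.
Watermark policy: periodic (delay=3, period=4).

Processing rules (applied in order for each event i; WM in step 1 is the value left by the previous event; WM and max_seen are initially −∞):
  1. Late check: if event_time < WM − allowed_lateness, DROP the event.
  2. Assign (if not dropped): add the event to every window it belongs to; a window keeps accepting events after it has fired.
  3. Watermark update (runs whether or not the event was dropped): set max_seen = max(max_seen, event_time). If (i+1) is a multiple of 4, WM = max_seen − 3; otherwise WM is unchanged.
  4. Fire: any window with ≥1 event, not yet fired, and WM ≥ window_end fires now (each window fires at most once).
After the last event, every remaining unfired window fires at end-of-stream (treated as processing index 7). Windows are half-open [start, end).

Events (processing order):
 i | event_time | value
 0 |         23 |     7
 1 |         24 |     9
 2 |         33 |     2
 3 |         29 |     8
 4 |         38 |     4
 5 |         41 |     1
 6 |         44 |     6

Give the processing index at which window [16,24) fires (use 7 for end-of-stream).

3

i=0 t=23 v=7: → [23,31),[22,30),[21,29),[20,28),[19,27),[18,26),[17,25),[16,24); WM=−∞
i=1 t=24 v=9: → [24,32),[23,31),[22,30),[21,29),[20,28),[19,27),[18,26),[17,25); WM=−∞
i=2 t=33 v=2: → [33,41),[32,40),[31,39),[30,38),[29,37),[28,36),[27,35),[26,34); WM=−∞
i=3 t=29 v=8: → [29,37),[28,36),[27,35),[26,34),[25,33),[24,32),[23,31),[22,30); WM=30; [16,24) fires=7 [17,25) fires=16 [18,26) fires=16 [19,27) fires=16 [20,28) fires=16 [21,29) fires=16 [22,30) fires=24
i=4 t=38 v=4: → [38,46),[37,45),[36,44),[35,43),[34,42),[33,41),[32,40),[31,39); WM=30
i=5 t=41 v=1: → [41,49),[40,48),[39,47),[38,46),[37,45),[36,44),[35,43),[34,42); WM=30
i=6 t=44 v=6: → [44,52),[43,51),[42,50),[41,49),[40,48),[39,47),[38,46),[37,45); WM=30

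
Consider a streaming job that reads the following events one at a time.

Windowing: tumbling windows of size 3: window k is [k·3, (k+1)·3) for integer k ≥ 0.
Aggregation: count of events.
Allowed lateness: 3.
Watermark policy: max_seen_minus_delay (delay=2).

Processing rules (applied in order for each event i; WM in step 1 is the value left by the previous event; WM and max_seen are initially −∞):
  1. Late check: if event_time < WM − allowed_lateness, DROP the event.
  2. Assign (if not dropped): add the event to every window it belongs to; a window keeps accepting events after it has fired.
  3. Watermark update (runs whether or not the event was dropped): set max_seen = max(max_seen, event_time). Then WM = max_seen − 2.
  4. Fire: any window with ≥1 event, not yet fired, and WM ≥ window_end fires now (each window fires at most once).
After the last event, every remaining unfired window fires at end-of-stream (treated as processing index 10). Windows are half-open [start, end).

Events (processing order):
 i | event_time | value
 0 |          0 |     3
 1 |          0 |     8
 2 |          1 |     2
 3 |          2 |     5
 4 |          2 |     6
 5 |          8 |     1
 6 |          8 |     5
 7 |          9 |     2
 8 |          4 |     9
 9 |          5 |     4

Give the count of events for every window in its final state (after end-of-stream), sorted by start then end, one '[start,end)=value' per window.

i=0 t=0 v=3: → [0,3); WM=-2
i=1 t=0 v=8: → [0,3); WM=-2
i=2 t=1 v=2: → [0,3); WM=-1
i=3 t=2 v=5: → [0,3); WM=0
i=4 t=2 v=6: → [0,3); WM=0
i=5 t=8 v=1: → [6,9); WM=6; [0,3) fires=5
i=6 t=8 v=5: → [6,9); WM=6
i=7 t=9 v=2: → [9,12); WM=7
i=8 t=4 v=9: → [3,6); WM=7; [3,6) fires=1
i=9 t=5 v=4: → [3,6); WM=7

[0,3)=5 [3,6)=2 [6,9)=2 [9,12)=1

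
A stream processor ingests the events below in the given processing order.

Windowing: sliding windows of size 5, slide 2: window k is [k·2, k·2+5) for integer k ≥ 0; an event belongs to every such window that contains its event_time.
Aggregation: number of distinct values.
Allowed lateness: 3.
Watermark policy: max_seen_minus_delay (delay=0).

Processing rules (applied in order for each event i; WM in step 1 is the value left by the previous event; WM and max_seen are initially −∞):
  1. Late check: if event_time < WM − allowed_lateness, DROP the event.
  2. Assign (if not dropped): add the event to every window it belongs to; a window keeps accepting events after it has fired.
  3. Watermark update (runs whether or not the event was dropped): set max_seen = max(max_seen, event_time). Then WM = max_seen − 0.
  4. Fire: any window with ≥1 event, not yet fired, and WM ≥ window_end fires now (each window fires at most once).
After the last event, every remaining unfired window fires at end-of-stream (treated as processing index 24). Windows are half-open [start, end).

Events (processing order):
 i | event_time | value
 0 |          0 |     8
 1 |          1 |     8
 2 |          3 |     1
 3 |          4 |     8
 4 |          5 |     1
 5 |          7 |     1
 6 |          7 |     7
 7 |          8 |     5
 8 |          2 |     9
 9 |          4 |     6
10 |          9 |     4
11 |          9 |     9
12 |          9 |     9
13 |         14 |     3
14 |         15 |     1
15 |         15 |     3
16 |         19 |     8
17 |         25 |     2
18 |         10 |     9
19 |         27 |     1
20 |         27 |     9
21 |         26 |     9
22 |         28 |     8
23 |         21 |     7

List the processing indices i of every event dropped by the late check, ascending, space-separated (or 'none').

i=0 t=0 v=8: → [0,5); WM=0
i=1 t=1 v=8: → [0,5); WM=1
i=2 t=3 v=1: → [2,7),[0,5); WM=3
i=3 t=4 v=8: → [4,9),[2,7),[0,5); WM=4
i=4 t=5 v=1: → [4,9),[2,7); WM=5; [0,5) fires=2
i=5 t=7 v=1: → [6,11),[4,9); WM=7; [2,7) fires=2
i=6 t=7 v=7: → [6,11),[4,9); WM=7
i=7 t=8 v=5: → [8,13),[6,11),[4,9); WM=8
i=8 t=2 v=9: DROP (t<8-3); WM=8
i=9 t=4 v=6: DROP (t<8-3); WM=8
i=10 t=9 v=4: → [8,13),[6,11); WM=9; [4,9) fires=4
i=11 t=9 v=9: → [8,13),[6,11); WM=9
i=12 t=9 v=9: → [8,13),[6,11); WM=9
i=13 t=14 v=3: → [14,19),[12,17),[10,15); WM=14; [6,11) fires=5 [8,13) fires=3
i=14 t=15 v=1: → [14,19),[12,17); WM=15; [10,15) fires=1
i=15 t=15 v=3: → [14,19),[12,17); WM=15
i=16 t=19 v=8: → [18,23),[16,21); WM=19; [12,17) fires=2 [14,19) fires=2
i=17 t=25 v=2: → [24,29),[22,27); WM=25; [16,21) fires=1 [18,23) fires=1
i=18 t=10 v=9: DROP (t<25-3); WM=25
i=19 t=27 v=1: → [26,31),[24,29); WM=27; [22,27) fires=1
i=20 t=27 v=9: → [26,31),[24,29); WM=27
i=21 t=26 v=9: → [26,31),[24,29),[22,27); WM=27
i=22 t=28 v=8: → [28,33),[26,31),[24,29); WM=28
i=23 t=21 v=7: DROP (t<28-3); WM=28

8 9 18 23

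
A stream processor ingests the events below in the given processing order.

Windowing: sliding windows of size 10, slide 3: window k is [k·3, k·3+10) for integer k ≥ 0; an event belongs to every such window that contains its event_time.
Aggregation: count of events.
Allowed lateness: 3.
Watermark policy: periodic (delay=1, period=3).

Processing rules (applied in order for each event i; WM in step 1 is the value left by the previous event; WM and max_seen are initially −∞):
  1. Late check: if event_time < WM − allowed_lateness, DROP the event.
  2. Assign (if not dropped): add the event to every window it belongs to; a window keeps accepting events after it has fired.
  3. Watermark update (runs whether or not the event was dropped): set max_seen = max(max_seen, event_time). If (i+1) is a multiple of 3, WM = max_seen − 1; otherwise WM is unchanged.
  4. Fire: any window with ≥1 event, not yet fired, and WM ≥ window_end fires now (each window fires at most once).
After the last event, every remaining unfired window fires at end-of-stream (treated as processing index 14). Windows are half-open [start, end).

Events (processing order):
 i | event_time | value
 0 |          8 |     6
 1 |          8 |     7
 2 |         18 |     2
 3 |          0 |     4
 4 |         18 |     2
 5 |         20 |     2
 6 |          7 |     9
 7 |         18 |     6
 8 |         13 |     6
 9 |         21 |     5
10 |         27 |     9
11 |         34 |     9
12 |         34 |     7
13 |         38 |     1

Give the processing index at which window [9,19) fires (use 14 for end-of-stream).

5

i=0 t=8 v=6: → [6,16),[3,13),[0,10); WM=−∞
i=1 t=8 v=7: → [6,16),[3,13),[0,10); WM=−∞
i=2 t=18 v=2: → [18,28),[15,25),[12,22),[9,19); WM=17; [0,10) fires=2 [3,13) fires=2 [6,16) fires=2
i=3 t=0 v=4: DROP (t<17-3); WM=17
i=4 t=18 v=2: → [18,28),[15,25),[12,22),[9,19); WM=17
i=5 t=20 v=2: → [18,28),[15,25),[12,22); WM=19; [9,19) fires=2
i=6 t=7 v=9: DROP (t<19-3); WM=19
i=7 t=18 v=6: → [18,28),[15,25),[12,22),[9,19); WM=19
i=8 t=13 v=6: DROP (t<19-3); WM=19
i=9 t=21 v=5: → [21,31),[18,28),[15,25),[12,22); WM=19
i=10 t=27 v=9: → [27,37),[24,34),[21,31),[18,28); WM=19
i=11 t=34 v=9: → [33,43),[30,40),[27,37); WM=33; [12,22) fires=5 [15,25) fires=5 [18,28) fires=6 [21,31) fires=2
i=12 t=34 v=7: → [33,43),[30,40),[27,37); WM=33
i=13 t=38 v=1: → [36,46),[33,43),[30,40); WM=33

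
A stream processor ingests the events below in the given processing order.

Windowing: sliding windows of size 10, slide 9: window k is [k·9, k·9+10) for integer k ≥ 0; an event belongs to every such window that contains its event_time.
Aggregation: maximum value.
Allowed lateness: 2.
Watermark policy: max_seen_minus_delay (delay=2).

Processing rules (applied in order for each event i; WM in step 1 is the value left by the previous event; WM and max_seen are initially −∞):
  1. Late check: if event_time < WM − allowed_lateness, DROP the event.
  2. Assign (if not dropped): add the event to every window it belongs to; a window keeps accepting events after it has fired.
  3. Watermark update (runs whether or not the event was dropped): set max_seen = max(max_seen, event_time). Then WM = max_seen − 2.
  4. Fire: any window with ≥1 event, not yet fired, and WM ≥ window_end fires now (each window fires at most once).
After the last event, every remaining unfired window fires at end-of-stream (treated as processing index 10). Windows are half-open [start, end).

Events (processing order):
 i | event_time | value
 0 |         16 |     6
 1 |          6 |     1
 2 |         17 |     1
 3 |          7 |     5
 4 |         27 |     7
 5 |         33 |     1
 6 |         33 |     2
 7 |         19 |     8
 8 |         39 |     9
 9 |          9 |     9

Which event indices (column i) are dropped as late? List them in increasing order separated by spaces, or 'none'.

i=0 t=16 v=6: → [9,19); WM=14
i=1 t=6 v=1: DROP (t<14-2); WM=14
i=2 t=17 v=1: → [9,19); WM=15
i=3 t=7 v=5: DROP (t<15-2); WM=15
i=4 t=27 v=7: → [27,37),[18,28); WM=25; [9,19) fires=6
i=5 t=33 v=1: → [27,37); WM=31; [18,28) fires=7
i=6 t=33 v=2: → [27,37); WM=31
i=7 t=19 v=8: DROP (t<31-2); WM=31
i=8 t=39 v=9: → [36,46); WM=37; [27,37) fires=7
i=9 t=9 v=9: DROP (t<37-2); WM=37

1 3 7 9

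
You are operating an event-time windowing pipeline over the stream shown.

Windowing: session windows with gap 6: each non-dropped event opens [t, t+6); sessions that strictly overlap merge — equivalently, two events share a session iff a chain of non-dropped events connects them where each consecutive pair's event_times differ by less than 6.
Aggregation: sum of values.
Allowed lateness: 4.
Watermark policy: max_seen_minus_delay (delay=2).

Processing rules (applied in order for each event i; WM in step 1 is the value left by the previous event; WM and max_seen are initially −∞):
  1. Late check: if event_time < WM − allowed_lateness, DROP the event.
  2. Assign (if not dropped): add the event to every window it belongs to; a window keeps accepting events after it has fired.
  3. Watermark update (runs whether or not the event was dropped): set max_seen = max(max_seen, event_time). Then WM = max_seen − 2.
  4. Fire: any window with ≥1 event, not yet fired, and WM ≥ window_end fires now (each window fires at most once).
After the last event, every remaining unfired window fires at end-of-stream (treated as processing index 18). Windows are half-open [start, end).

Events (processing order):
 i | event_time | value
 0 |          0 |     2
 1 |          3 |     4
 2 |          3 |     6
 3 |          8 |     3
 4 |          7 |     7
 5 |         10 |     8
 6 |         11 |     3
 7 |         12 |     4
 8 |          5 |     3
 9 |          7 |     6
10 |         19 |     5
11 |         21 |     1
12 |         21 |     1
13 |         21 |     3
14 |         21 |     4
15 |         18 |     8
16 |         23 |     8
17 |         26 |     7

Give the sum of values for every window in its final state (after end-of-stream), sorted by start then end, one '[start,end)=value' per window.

[0,18)=43 [18,32)=37

i=0 t=0 v=2: → [0,6); WM=-2
i=1 t=3 v=4: → [0,9); WM=1
i=2 t=3 v=6: → [0,9); WM=1
i=3 t=8 v=3: → [0,14); WM=6
i=4 t=7 v=7: → [0,14); WM=6
i=5 t=10 v=8: → [0,16); WM=8
i=6 t=11 v=3: → [0,17); WM=9
i=7 t=12 v=4: → [0,18); WM=10
i=8 t=5 v=3: DROP (t<10-4); WM=10
i=9 t=7 v=6: → [0,18); WM=10
i=10 t=19 v=5: → [19,25); WM=17
i=11 t=21 v=1: → [19,27); WM=19
i=12 t=21 v=1: → [19,27); WM=19
i=13 t=21 v=3: → [19,27); WM=19
i=14 t=21 v=4: → [19,27); WM=19
i=15 t=18 v=8: → [18,27); WM=19
i=16 t=23 v=8: → [18,29); WM=21
i=17 t=26 v=7: → [18,32); WM=24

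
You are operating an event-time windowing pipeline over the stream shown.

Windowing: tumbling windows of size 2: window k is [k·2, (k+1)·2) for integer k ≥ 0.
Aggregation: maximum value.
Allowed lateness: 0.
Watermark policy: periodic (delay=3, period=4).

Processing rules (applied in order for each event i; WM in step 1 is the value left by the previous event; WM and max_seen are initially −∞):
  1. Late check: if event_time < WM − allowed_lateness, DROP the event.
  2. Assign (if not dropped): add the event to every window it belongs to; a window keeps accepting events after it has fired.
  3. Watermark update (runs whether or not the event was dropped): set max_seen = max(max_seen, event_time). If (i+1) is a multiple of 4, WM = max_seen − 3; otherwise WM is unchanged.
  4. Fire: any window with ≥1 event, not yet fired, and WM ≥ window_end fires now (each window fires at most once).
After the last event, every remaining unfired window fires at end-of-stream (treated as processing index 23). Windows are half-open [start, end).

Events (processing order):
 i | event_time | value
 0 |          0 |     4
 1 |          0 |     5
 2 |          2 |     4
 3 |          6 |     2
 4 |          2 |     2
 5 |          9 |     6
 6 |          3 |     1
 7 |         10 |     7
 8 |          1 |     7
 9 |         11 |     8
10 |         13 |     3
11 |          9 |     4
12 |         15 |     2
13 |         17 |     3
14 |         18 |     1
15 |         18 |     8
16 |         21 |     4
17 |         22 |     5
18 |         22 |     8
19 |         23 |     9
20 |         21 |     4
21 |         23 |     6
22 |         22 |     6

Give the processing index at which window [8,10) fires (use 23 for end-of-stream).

11

i=0 t=0 v=4: → [0,2); WM=−∞
i=1 t=0 v=5: → [0,2); WM=−∞
i=2 t=2 v=4: → [2,4); WM=−∞
i=3 t=6 v=2: → [6,8); WM=3; [0,2) fires=5
i=4 t=2 v=2: DROP (t<3-0); WM=3
i=5 t=9 v=6: → [8,10); WM=3
i=6 t=3 v=1: → [2,4); WM=3
i=7 t=10 v=7: → [10,12); WM=7; [2,4) fires=4
i=8 t=1 v=7: DROP (t<7-0); WM=7
i=9 t=11 v=8: → [10,12); WM=7
i=10 t=13 v=3: → [12,14); WM=7
i=11 t=9 v=4: → [8,10); WM=10; [6,8) fires=2 [8,10) fires=6
i=12 t=15 v=2: → [14,16); WM=10
i=13 t=17 v=3: → [16,18); WM=10
i=14 t=18 v=1: → [18,20); WM=10
i=15 t=18 v=8: → [18,20); WM=15; [10,12) fires=8 [12,14) fires=3
i=16 t=21 v=4: → [20,22); WM=15
i=17 t=22 v=5: → [22,24); WM=15
i=18 t=22 v=8: → [22,24); WM=15
i=19 t=23 v=9: → [22,24); WM=20; [14,16) fires=2 [16,18) fires=3 [18,20) fires=8
i=20 t=21 v=4: → [20,22); WM=20
i=21 t=23 v=6: → [22,24); WM=20
i=22 t=22 v=6: → [22,24); WM=20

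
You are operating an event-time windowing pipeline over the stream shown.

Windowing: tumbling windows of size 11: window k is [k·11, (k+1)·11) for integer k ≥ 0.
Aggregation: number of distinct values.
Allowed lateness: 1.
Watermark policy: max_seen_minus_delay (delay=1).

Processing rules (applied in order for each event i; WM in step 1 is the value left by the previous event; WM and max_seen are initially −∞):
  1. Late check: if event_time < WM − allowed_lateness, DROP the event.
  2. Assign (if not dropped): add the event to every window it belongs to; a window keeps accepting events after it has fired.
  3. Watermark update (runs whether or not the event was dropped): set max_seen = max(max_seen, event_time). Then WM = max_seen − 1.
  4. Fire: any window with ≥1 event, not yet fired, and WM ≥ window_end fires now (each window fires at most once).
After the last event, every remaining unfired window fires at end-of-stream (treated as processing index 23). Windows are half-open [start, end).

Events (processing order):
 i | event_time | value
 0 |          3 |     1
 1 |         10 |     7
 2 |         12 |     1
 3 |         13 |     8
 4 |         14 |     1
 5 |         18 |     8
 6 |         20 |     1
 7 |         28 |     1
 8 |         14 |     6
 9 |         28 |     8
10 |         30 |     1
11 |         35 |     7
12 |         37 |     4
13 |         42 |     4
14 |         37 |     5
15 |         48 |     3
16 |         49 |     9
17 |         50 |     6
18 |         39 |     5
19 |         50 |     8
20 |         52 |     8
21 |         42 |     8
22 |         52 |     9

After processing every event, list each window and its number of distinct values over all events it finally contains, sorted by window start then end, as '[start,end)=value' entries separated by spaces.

[0,11)=2 [11,22)=2 [22,33)=2 [33,44)=2 [44,55)=4

i=0 t=3 v=1: → [0,11); WM=2
i=1 t=10 v=7: → [0,11); WM=9
i=2 t=12 v=1: → [11,22); WM=11; [0,11) fires=2
i=3 t=13 v=8: → [11,22); WM=12
i=4 t=14 v=1: → [11,22); WM=13
i=5 t=18 v=8: → [11,22); WM=17
i=6 t=20 v=1: → [11,22); WM=19
i=7 t=28 v=1: → [22,33); WM=27; [11,22) fires=2
i=8 t=14 v=6: DROP (t<27-1); WM=27
i=9 t=28 v=8: → [22,33); WM=27
i=10 t=30 v=1: → [22,33); WM=29
i=11 t=35 v=7: → [33,44); WM=34; [22,33) fires=2
i=12 t=37 v=4: → [33,44); WM=36
i=13 t=42 v=4: → [33,44); WM=41
i=14 t=37 v=5: DROP (t<41-1); WM=41
i=15 t=48 v=3: → [44,55); WM=47; [33,44) fires=2
i=16 t=49 v=9: → [44,55); WM=48
i=17 t=50 v=6: → [44,55); WM=49
i=18 t=39 v=5: DROP (t<49-1); WM=49
i=19 t=50 v=8: → [44,55); WM=49
i=20 t=52 v=8: → [44,55); WM=51
i=21 t=42 v=8: DROP (t<51-1); WM=51
i=22 t=52 v=9: → [44,55); WM=51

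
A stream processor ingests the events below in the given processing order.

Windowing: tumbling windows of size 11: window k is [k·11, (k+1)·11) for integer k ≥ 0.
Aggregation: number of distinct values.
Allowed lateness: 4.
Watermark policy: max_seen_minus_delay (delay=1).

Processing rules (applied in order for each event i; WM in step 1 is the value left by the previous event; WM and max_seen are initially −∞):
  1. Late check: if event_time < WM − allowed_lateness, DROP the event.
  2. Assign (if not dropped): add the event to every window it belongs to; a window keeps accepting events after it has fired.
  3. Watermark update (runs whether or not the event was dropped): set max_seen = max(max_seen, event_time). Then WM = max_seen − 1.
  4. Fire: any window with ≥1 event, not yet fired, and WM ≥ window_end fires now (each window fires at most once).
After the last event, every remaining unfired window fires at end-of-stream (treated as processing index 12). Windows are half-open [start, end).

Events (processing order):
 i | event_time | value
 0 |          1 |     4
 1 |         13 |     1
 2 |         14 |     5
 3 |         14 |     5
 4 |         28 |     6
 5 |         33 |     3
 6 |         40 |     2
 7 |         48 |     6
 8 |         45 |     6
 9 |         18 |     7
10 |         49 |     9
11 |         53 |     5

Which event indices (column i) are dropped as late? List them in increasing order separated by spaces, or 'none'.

9

i=0 t=1 v=4: → [0,11); WM=0
i=1 t=13 v=1: → [11,22); WM=12; [0,11) fires=1
i=2 t=14 v=5: → [11,22); WM=13
i=3 t=14 v=5: → [11,22); WM=13
i=4 t=28 v=6: → [22,33); WM=27; [11,22) fires=2
i=5 t=33 v=3: → [33,44); WM=32
i=6 t=40 v=2: → [33,44); WM=39; [22,33) fires=1
i=7 t=48 v=6: → [44,55); WM=47; [33,44) fires=2
i=8 t=45 v=6: → [44,55); WM=47
i=9 t=18 v=7: DROP (t<47-4); WM=47
i=10 t=49 v=9: → [44,55); WM=48
i=11 t=53 v=5: → [44,55); WM=52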